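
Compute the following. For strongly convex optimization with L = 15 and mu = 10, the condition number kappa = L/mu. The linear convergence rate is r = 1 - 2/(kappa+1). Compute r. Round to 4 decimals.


Step 1: Compute the condition number.
kappa = L/mu = 15/10 = 1.5
Step 2: Compute the convergence rate.
r = 1 - 2/(kappa + 1) = 1 - 2*mu/(L + mu) = (L - mu)/(L + mu) = 5/25 = 0.2


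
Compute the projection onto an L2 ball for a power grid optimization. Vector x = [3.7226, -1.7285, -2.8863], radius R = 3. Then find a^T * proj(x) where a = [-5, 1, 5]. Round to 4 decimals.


Step 1: Compute ||x|| (intermediates to 6 decimals).
||x|| = sqrt(3.7226^2 + (-1.7285)^2 + (-2.8863)^2) = 5.017588
Step 2: Project.
Since ||x|| > R, scale = R/||x|| = 3/5.017588 = 0.597897, proj(x) = scale * x
proj(x) = [2.225731, -1.033465, -1.72571]
Step 3: Dot product.
a^T * proj(x) = -5*2.225731 + 1*(-1.033465) + 5*(-1.72571) = -20.7907


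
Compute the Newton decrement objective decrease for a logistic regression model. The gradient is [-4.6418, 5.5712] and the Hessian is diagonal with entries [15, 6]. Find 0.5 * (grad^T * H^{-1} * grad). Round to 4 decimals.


Step 1: H is diagonal, so H^(-1) * g = [-0.3095, 0.9285].
Step 2: g^T H^(-1) g = sum_i g_i^2 / H_ii
  = (-4.6418)^2/15 + (5.5712)^2/6
  = 1.4364 + 5.173 = 6.6095
Step 3: Objective decrease = 0.5 * g^T H^(-1) g = 3.3047


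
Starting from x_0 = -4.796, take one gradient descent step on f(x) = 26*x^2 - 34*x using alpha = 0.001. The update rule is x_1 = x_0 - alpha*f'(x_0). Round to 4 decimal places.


We compute the gradient at x_0 and apply the update.
f'(x) = 52*x - 34
f'(-4.796) = 52*-4.796 - 34 = -283.392
x_1 = -4.796 - 0.001*-283.392 = -4.5126


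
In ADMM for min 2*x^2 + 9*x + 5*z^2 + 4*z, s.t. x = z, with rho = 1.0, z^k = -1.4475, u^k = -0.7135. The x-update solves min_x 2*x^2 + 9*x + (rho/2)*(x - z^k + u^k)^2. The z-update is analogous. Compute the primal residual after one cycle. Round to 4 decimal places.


ADMM iteration with rho = 1.0, z^k = -1.4475, u^k = -0.7135
Step 1: x-update.
Minimize 2*x^2 + 9*x + (1.0/2)*(x + 1.4475 - 0.7135)^2
FOC: (2*2 + 1.0)*x = -9 + 1.0*(-1.4475 + 0.7135)
x^{k+1} = -1.9468
Step 2: z-update.
Minimize 5*z^2 + 4*z + (1.0/2)*(-1.9468 - z - 0.7135)^2
FOC: (2*5 + 1.0)*z = -4 + 1.0*(-1.9468 - 0.7135)
z^{k+1} = -0.6055
Step 3: u-update.
u^{k+1} = -0.7135 - 1.9468 + 0.6055 = -2.0548
Step 4: Primal residual = |-1.9468 + 0.6055| = 1.3413


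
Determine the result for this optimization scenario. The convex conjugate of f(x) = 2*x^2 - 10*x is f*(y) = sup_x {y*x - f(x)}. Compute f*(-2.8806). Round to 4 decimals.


f*(y) = sup_x {y*x - a*x^2 - b*x} = sup_x {(y-b)*x - a*x^2}
FOC: (y - b) - 2a*x = 0 => x* = (y - b)/(2a)
x* = (-2.8806 + 10)/(2*2) = 1.7799
f*(-2.8806) = (y-b)^2/(4a) = (-2.8806 + 10)^2/(4*2)
= 50.6859/8 = 6.3357


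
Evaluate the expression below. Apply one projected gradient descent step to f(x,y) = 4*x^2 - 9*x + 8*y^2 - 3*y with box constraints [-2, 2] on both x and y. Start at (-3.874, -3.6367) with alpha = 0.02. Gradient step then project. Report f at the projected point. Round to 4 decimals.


Step 1: Compute gradient at (-3.874, -3.6367).
grad_x = 2*4*-3.874 - 9 = -39.992
grad_y = 2*8*-3.6367 - 3 = -61.1872
Step 2: Gradient step.
x_raw = -3.874 - 0.02*-39.992 = -3.0742
y_raw = -3.6367 - 0.02*-61.1872 = -2.413
Step 3: Project onto [-2, 2].
x_proj = clip(-3.0742) = -2.0
y_proj = clip(-2.413) = -2.0
Step 4: Evaluate f.
f(-2.0, -2.0) = 72.0


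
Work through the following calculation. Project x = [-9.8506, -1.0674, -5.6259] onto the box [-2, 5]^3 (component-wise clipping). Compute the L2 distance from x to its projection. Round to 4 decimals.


Project each component onto [-2, 5].
clip(-9.8506) = -2.0, clip(-1.0674) = -1.0674, clip(-5.6259) = -2.0
Projection = [-2.0, -1.0674, -2.0]
Squared diffs: [61.6319, 0.0, 13.1472]
Distance = sqrt(74.7791) = 8.6475


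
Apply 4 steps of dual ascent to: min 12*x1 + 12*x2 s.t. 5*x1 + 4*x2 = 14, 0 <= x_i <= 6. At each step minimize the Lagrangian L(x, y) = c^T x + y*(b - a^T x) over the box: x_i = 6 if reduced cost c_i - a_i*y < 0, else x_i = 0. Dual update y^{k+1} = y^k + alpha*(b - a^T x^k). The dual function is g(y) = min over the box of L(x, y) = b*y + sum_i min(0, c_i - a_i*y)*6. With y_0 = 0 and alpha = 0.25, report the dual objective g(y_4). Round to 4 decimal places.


Dual ascent for LP: min 12*x1 + 12*x2, 5*x1 + 4*x2 = 14, 0 <= x_i <= 6
Step 1: y^k = 0.0, reduced costs: (12.0, 12.0)
  x^k = (0.0, 0.0), subgradient = b - a^T x = 14.0
  y^{k+1} = 0.0 + 0.25*14.0 = 3.5
Step 2: y^k = 3.5, reduced costs: (-5.5, -2.0)
  x^k = (6.0, 6.0), subgradient = b - a^T x = -40.0
  y^{k+1} = 3.5 + 0.25*-40.0 = -6.5
Step 3: y^k = -6.5, reduced costs: (44.5, 38.0)
  x^k = (0.0, 0.0), subgradient = b - a^T x = 14.0
  y^{k+1} = -6.5 + 0.25*14.0 = -3.0
Step 4: y^k = -3.0, reduced costs: (27.0, 24.0)
  x^k = (0.0, 0.0), subgradient = b - a^T x = 14.0
  y^{k+1} = -3.0 + 0.25*14.0 = 0.5
Dual objective at y_4 = 0.5: reduced costs (9.5, 10.0), box minimizer x = (0.0, 0.0)
g(y_4) = b*y + (c1 - a1*y)*x1 + (c2 - a2*y)*x2 = 14*0.5 + 9.5*0.0 + 10.0*0.0 = 7.0 + 0.0 + 0.0 = 7.0


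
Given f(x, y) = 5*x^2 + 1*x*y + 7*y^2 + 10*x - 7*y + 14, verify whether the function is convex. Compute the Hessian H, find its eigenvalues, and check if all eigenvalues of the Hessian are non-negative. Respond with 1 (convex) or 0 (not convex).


The Hessian of f(x,y) = 5*x^2 + 1*x*y + 7*y^2 + 10*x - 7*y + 14 is:
H = [[10, 1], [1, 14]]
Trace = 10 + 14 = 24
Determinant = 10*14 - (1)^2 = 139
Discriminant = (24)^2 - 4*139 = 20.0
Eigenvalues: lambda_1 = 9.7639, lambda_2 = 14.2361
The function is convex.

1


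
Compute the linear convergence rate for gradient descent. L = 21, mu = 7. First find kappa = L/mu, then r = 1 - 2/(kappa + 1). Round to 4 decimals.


Step 1: Compute the condition number.
kappa = L/mu = 21/7 = 3.0
Step 2: Compute the convergence rate.
r = 1 - 2/(kappa + 1) = 1 - 2*mu/(L + mu) = (L - mu)/(L + mu) = 14/28 = 0.5


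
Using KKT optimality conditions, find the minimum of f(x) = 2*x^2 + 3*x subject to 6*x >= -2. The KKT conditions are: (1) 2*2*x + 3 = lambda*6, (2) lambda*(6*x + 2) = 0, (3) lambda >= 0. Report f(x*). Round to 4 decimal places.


Step 1: Try lambda = 0 (constraint inactive).
x_unc = -3/(2*2) = -0.75
Check: 6*-0.75 = -4.5 < -2 -- violated!
Step 2: Constraint must be active: 6*x = -2
x* = -2/6 = -1/3 = -0.3333 (rounded; the exact value -1/3 is used below)
lambda = (2*2*(-1/3) + 3)/6 = 0.2778
Step 3: Compute optimal value.
f(x*) = 2*(-1/3)^2 + 3*(-1/3) = -0.7778


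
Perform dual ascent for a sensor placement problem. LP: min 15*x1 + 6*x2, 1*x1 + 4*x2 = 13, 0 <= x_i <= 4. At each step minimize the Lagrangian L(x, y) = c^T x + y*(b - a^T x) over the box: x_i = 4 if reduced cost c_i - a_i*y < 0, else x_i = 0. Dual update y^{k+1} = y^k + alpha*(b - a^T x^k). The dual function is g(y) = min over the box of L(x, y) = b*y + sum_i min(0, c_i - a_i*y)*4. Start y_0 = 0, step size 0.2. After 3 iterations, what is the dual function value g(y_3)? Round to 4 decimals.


Dual ascent for LP: min 15*x1 + 6*x2, 1*x1 + 4*x2 = 13, 0 <= x_i <= 4
Step 1: y^k = 0.0, reduced costs: (15.0, 6.0)
  x^k = (0.0, 0.0), subgradient = b - a^T x = 13.0
  y^{k+1} = 0.0 + 0.2*13.0 = 2.6
Step 2: y^k = 2.6, reduced costs: (12.4, -4.4)
  x^k = (0.0, 4.0), subgradient = b - a^T x = -3.0
  y^{k+1} = 2.6 + 0.2*-3.0 = 2.0
Step 3: y^k = 2.0, reduced costs: (13.0, -2.0)
  x^k = (0.0, 4.0), subgradient = b - a^T x = -3.0
  y^{k+1} = 2.0 + 0.2*-3.0 = 1.4
Dual objective at y_3 = 1.4: reduced costs (13.6, 0.4), box minimizer x = (0.0, 0.0)
g(y_3) = b*y + (c1 - a1*y)*x1 + (c2 - a2*y)*x2 = 13*1.4 + 13.6*0.0 + 0.4*0.0 = 18.2 + 0.0 + 0.0 = 18.2


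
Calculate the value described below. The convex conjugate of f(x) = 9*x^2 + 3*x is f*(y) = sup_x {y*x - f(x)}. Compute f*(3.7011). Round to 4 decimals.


f*(y) = sup_x {y*x - a*x^2 - b*x} = sup_x {(y-b)*x - a*x^2}
FOC: (y - b) - 2a*x = 0 => x* = (y - b)/(2a)
x* = (3.7011 - 3)/(2*9) = 0.039
f*(3.7011) = (y-b)^2/(4a) = (3.7011 - 3)^2/(4*9)
= 0.4915/36 = 0.0137


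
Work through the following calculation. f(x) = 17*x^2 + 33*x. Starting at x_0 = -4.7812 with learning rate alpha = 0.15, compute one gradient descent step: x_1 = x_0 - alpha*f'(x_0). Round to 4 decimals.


We compute the gradient at x_0 and apply the update.
f'(x) = 34*x + 33
f'(-4.7812) = 34*-4.7812 + 33 = -129.5608
x_1 = -4.7812 - 0.15*-129.5608 = 14.6529


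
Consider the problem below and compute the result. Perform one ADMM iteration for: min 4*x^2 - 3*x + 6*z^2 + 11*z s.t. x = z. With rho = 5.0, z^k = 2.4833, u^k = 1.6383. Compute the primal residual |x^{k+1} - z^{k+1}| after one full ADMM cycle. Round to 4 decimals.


ADMM iteration with rho = 5.0, z^k = 2.4833, u^k = 1.6383
Step 1: x-update.
Minimize 4*x^2 - 3*x + (5.0/2)*(x - 2.4833 + 1.6383)^2
FOC: (2*4 + 5.0)*x = 3 + 5.0*(2.4833 - 1.6383)
x^{k+1} = 0.5558
Step 2: z-update.
Minimize 6*z^2 + 11*z + (5.0/2)*(0.5558 - z + 1.6383)^2
FOC: (2*6 + 5.0)*z = -11 + 5.0*(0.5558 + 1.6383)
z^{k+1} = -0.0017
Step 3: u-update.
u^{k+1} = 1.6383 + 0.5558 + 0.0017 = 2.1958
Step 4: Primal residual = |0.5558 + 0.0017| = 0.5575


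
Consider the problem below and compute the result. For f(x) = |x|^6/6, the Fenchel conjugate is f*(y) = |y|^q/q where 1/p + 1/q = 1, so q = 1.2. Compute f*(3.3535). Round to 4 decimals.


The conjugate exponent q satisfies 1/p + 1/q = 1.
p = 6, so q = 6/(6 - 1) = 1.2
|y|^q = 3.3535^1.2 = 4.2717
f*(3.3535) = 4.2717 / 1.2 = 3.5597


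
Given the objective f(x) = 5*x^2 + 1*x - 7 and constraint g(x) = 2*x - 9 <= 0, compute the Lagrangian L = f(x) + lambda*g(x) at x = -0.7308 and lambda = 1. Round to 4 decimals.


Step 1: Evaluate f(x).
f(-0.7308) = 5*(-0.7308)^2 + 1*(-0.7308) - 7 = -5.0605
Step 2: Evaluate g(x).
g(-0.7308) = 2*-0.7308 - 9 = -10.4616
Step 3: Compute Lagrangian.
L = -5.0605 + 1*-10.4616 = -15.5221


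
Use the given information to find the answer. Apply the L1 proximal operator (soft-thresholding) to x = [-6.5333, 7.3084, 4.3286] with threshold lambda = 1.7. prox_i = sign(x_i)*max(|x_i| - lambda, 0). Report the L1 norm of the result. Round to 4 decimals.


Soft-thresholding with lambda = 1.7:
prox(-6.5333) = sign(-6.5333)*max(|-6.5333| - 1.7, 0) = -4.8333
prox(7.3084) = sign(7.3084)*max(|7.3084| - 1.7, 0) = 5.6084
prox(4.3286) = sign(4.3286)*max(|4.3286| - 1.7, 0) = 2.6286
prox(x) = [-4.8333, 5.6084, 2.6286]
||prox(x)||_1 = 4.8333 + 5.6084 + 2.6286 = 13.0703


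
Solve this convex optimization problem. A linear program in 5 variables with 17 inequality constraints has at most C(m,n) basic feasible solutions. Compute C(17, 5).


Each vertex corresponds to some choice of n active constraints out of m, so the number of vertices is at most C(m, n) = m! / (n!(m-n)!).
m = 17, n = 5
Numerator: 17 * 16 * 15 * 14 * 13
Denominator: 5! = 120
C(17, 5) = 6188


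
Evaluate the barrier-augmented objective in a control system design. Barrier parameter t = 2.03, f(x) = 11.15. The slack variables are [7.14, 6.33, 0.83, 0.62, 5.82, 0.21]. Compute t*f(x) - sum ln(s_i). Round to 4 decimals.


Step 1: Compute log-barrier.
ln values: [1.9657, 1.8453, -0.1863, -0.478, 1.7613, -1.5606]
phi = -(1.9657 + 1.8453 - 0.1863 - 0.478 + 1.7613 - 1.5606) = -3.3473
Step 2: Compute augmented objective.
t*f(x) = 2.03*11.15 = 22.6345
Total = 22.6345 - 3.3473 = 19.2872


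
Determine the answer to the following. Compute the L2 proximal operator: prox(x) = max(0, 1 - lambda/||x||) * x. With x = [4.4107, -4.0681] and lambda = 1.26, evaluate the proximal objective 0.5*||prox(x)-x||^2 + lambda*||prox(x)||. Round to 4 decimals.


Step 1: Compute ||x||.
||x|| = 6.0003
Step 2: Compute scaling factor.
scale = max(0, 1 - 1.26/6.0003) = 0.79
Step 3: prox(x) = [3.4845, -3.2138]
||prox(x)|| = 4.7403
Step 4: Proximal objective.
0.5*||prox-x||^2 = 0.7938
lambda*||prox|| = 5.9728
Total = 6.7666


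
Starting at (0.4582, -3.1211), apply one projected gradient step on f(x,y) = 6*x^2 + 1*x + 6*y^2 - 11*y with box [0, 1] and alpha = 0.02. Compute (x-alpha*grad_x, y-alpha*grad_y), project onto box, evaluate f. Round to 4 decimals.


Step 1: Compute gradient at (0.4582, -3.1211).
grad_x = 2*6*0.4582 + 1 = 6.4984
grad_y = 2*6*-3.1211 - 11 = -48.4532
Step 2: Gradient step.
x_raw = 0.4582 - 0.02*6.4984 = 0.3282
y_raw = -3.1211 - 0.02*-48.4532 = -2.152
Step 3: Project onto [0, 1].
x_proj = clip(0.3282) = 0.3282
y_proj = clip(-2.152) = 0.0
Step 4: Evaluate f.
f(0.3282, 0.0) = 0.9746


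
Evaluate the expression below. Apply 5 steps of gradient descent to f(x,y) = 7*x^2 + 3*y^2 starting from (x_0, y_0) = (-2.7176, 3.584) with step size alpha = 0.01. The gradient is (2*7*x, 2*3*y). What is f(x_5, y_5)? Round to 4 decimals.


Gradient descent on f(x,y) = 7*x^2 + 3*y^2.
Starting point: (-2.7176, 3.584), alpha = 0.01
Step 1: grad_x = 2*7*-2.7176 = -38.0464, grad_y = 2*3*3.584 = 21.504
  x_1 = -2.7176 - 0.01*-38.0464 = -2.3371
  y_1 = 3.584 - 0.01*21.504 = 3.369
Step 2: grad_x = 2*7*-2.3371 = -32.7199, grad_y = 2*3*3.369 = 20.2138
  x_2 = -2.3371 - 0.01*-32.7199 = -2.0099
  y_2 = 3.369 - 0.01*20.2138 = 3.1668
Step 3: grad_x = 2*7*-2.0099 = -28.1391, grad_y = 2*3*3.1668 = 19.0009
  x_3 = -2.0099 - 0.01*-28.1391 = -1.7285
  y_3 = 3.1668 - 0.01*19.0009 = 2.9768
Step 4: grad_x = 2*7*-1.7285 = -24.1996, grad_y = 2*3*2.9768 = 17.8609
  x_4 = -1.7285 - 0.01*-24.1996 = -1.4865
  y_4 = 2.9768 - 0.01*17.8609 = 2.7982
Step 5: grad_x = 2*7*-1.4865 = -20.8117, grad_y = 2*3*2.7982 = 16.7892
  x_5 = -1.4865 - 0.01*-20.8117 = -1.2784
  y_5 = 2.7982 - 0.01*16.7892 = 2.6303
f(-1.2784, 2.6303) = 7*(-1.2784)^2 + 3*2.6303^2 = 32.1964


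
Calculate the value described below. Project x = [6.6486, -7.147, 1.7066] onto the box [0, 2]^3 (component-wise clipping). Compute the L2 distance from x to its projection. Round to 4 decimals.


Project each component onto [0, 2].
clip(6.6486) = 2.0, clip(-7.147) = 0.0, clip(1.7066) = 1.7066
Projection = [2.0, 0.0, 1.7066]
Squared diffs: [21.6095, 51.0796, 0.0]
Distance = sqrt(72.6891) = 8.5258


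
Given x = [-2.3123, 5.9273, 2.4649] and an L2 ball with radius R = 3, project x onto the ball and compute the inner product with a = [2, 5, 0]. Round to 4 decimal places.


Step 1: Compute ||x|| (intermediates to 6 decimals).
||x|| = sqrt((-2.3123)^2 + 5.9273^2 + 2.4649^2) = 6.823148
Step 2: Project.
Since ||x|| > R, scale = R/||x|| = 3/6.823148 = 0.43968, proj(x) = scale * x
proj(x) = [-1.016672, 2.606115, 1.083767]
Step 3: Dot product.
a^T * proj(x) = 2*(-1.016672) + 5*2.606115 + 0*1.083767 = 10.9972


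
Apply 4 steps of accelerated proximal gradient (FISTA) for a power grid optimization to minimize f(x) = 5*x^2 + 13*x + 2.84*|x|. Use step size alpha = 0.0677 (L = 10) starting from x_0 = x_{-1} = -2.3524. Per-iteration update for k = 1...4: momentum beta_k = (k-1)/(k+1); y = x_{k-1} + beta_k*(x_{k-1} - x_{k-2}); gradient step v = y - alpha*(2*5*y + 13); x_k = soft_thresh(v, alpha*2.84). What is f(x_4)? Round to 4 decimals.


FISTA on f(x) = 5*x^2 + 13*x + 2.84*|x|
L = 10, alpha = 0.0677
Iteration 1: beta = 0.0, y = -2.3524 + 0.0*(-2.3524 + 2.3524) = -2.3524
  grad(y) = -10.524, v = y - alpha*grad = -1.6399
  prox(v) = soft_thresh(-1.6399, 0.1923) = -1.4477
Iteration 2: beta = 0.3333, y = -1.4477 + 0.3333*(-1.4477 + 2.3524) = -1.1461
  grad(y) = 1.5392, v = y - alpha*grad = -1.2503
  prox(v) = soft_thresh(-1.2503, 0.1923) = -1.058
Iteration 3: beta = 0.5, y = -1.058 + 0.5*(-1.058 + 1.4477) = -0.8632
  grad(y) = 4.3681, v = y - alpha*grad = -1.1589
  prox(v) = soft_thresh(-1.1589, 0.1923) = -0.9666
Iteration 4: beta = 0.6, y = -0.9666 + 0.6*(-0.9666 + 1.058) = -0.9118
  grad(y) = 3.8818, v = y - alpha*grad = -1.1746
  prox(v) = soft_thresh(-1.1746, 0.1923) = -0.9824
f(x_4) = 5*(-0.9824)^2 + 13*(-0.9824) + 2.84*|-0.9824| = -5.1556


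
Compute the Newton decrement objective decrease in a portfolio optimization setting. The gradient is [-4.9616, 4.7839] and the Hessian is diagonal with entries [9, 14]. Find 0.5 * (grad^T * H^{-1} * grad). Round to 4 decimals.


Step 1: H is diagonal, so H^(-1) * g = [-0.5513, 0.3417].
Step 2: g^T H^(-1) g = sum_i g_i^2 / H_ii
  = (-4.9616)^2/9 + (4.7839)^2/14
  = 2.7353 + 1.6347 = 4.37
Step 3: Objective decrease = 0.5 * g^T H^(-1) g = 2.185


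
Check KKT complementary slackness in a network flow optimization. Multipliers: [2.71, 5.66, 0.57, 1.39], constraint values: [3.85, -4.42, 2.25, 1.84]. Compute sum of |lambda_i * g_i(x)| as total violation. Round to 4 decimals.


KKT complementary slackness check:
lambda_1 * g_1 = 2.71 * 3.85 = 10.4335
lambda_2 * g_2 = 5.66 * -4.42 = -25.0172
lambda_3 * g_3 = 0.57 * 2.25 = 1.2825
lambda_4 * g_4 = 1.39 * 1.84 = 2.5576
Total violation = 10.4335 + 25.0172 + 1.2825 + 2.5576 = 39.2908


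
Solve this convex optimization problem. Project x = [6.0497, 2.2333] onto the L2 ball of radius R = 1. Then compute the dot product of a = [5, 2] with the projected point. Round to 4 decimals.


Step 1: Compute ||x|| (intermediates to 6 decimals).
||x|| = sqrt(6.0497^2 + 2.2333^2) = 6.448759
Step 2: Project.
Since ||x|| > R, scale = R/||x|| = 1/6.448759 = 0.155069, proj(x) = scale * x
proj(x) = [0.938121, 0.346316]
Step 3: Dot product.
a^T * proj(x) = 5*0.938121 + 2*0.346316 = 5.3832


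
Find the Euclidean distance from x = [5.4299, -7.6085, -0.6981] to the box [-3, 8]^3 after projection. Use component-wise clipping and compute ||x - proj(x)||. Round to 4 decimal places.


Project each component onto [-3, 8].
clip(5.4299) = 5.4299, clip(-7.6085) = -3.0, clip(-0.6981) = -0.6981
Projection = [5.4299, -3.0, -0.6981]
Squared diffs: [0.0, 21.2383, 0.0]
Distance = sqrt(21.2383) = 4.6085


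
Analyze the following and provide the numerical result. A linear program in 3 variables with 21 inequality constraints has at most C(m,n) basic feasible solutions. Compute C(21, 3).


Each vertex corresponds to some choice of n active constraints out of m, so the number of vertices is at most C(m, n) = m! / (n!(m-n)!).
m = 21, n = 3
Numerator: 21 * 20 * 19
Denominator: 3! = 6
C(21, 3) = 1330


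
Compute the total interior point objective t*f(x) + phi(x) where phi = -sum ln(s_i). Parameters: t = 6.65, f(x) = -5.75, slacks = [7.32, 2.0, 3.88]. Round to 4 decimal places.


Step 1: Compute log-barrier.
ln values: [1.9906, 0.6931, 1.3558]
phi = -(1.9906 + 0.6931 + 1.3558) = -4.0396
Step 2: Compute augmented objective.
t*f(x) = 6.65*-5.75 = -38.2375
Total = -38.2375 - 4.0396 = -42.2771


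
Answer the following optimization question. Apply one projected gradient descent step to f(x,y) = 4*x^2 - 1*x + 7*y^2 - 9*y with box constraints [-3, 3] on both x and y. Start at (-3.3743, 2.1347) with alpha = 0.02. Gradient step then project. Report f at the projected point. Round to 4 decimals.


Step 1: Compute gradient at (-3.3743, 2.1347).
grad_x = 2*4*-3.3743 - 1 = -27.9944
grad_y = 2*7*2.1347 - 9 = 20.8858
Step 2: Gradient step.
x_raw = -3.3743 - 0.02*-27.9944 = -2.8144
y_raw = 2.1347 - 0.02*20.8858 = 1.717
Step 3: Project onto [-3, 3].
x_proj = clip(-2.8144) = -2.8144
y_proj = clip(1.717) = 1.717
Step 4: Evaluate f.
f(-2.8144, 1.717) = 39.6815


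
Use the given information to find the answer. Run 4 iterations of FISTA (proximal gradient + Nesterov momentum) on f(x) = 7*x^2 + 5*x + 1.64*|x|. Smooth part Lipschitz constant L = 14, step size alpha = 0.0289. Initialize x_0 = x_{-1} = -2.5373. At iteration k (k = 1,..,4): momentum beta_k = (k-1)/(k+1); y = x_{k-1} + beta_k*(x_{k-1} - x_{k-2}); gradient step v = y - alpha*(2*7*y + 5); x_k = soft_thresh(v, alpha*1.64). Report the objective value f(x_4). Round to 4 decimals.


FISTA on f(x) = 7*x^2 + 5*x + 1.64*|x|
L = 14, alpha = 0.0289
Iteration 1: beta = 0.0, y = -2.5373 + 0.0*(-2.5373 + 2.5373) = -2.5373
  grad(y) = -30.5222, v = y - alpha*grad = -1.6552
  prox(v) = soft_thresh(-1.6552, 0.0474) = -1.6078
Iteration 2: beta = 0.3333, y = -1.6078 + 0.3333*(-1.6078 + 2.5373) = -1.298
  grad(y) = -13.1718, v = y - alpha*grad = -0.9173
  prox(v) = soft_thresh(-0.9173, 0.0474) = -0.8699
Iteration 3: beta = 0.5, y = -0.8699 + 0.5*(-0.8699 + 1.6078) = -0.501
  grad(y) = -2.0137, v = y - alpha*grad = -0.4428
  prox(v) = soft_thresh(-0.4428, 0.0474) = -0.3954
Iteration 4: beta = 0.6, y = -0.3954 + 0.6*(-0.3954 + 0.8699) = -0.1107
  grad(y) = 3.4507, v = y - alpha*grad = -0.2104
  prox(v) = soft_thresh(-0.2104, 0.0474) = -0.163
f(x_4) = 7*(-0.163)^2 + 5*(-0.163) + 1.64*|-0.163| = -0.3617


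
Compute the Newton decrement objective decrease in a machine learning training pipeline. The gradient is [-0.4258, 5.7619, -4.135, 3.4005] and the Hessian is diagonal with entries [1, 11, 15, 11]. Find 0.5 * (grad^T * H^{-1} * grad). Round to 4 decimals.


Step 1: H is diagonal, so H^(-1) * g = [-0.4258, 0.5238, -0.2757, 0.3091].
Step 2: g^T H^(-1) g = sum_i g_i^2 / H_ii
  = (-0.4258)^2/1 + (5.7619)^2/11 + (-4.135)^2/15 + (3.4005)^2/11
  = 0.1813 + 3.0181 + 1.1399 + 1.0512 = 5.3905
Step 3: Objective decrease = 0.5 * g^T H^(-1) g = 2.6953


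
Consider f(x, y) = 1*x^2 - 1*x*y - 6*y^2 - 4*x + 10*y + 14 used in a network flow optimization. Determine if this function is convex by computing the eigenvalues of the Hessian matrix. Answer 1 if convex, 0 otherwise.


The Hessian of f(x,y) = 1*x^2 - 1*x*y - 6*y^2 - 4*x + 10*y + 14 is:
H = [[2, -1], [-1, -12]]
Trace = 2 - 12 = -10
Determinant = 2*-12 - (-1)^2 = -25
Discriminant = (-10)^2 - 4*-25 = 200.0
Eigenvalues: lambda_1 = -12.0711, lambda_2 = 2.0711
The function is not convex.

0


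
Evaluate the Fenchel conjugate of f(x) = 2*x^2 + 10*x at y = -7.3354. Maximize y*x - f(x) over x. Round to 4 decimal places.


f*(y) = sup_x {y*x - a*x^2 - b*x} = sup_x {(y-b)*x - a*x^2}
FOC: (y - b) - 2a*x = 0 => x* = (y - b)/(2a)
x* = (-7.3354 - 10)/(2*2) = -4.3339
f*(-7.3354) = (y-b)^2/(4a) = (-7.3354 - 10)^2/(4*2)
= 300.5161/8 = 37.5645


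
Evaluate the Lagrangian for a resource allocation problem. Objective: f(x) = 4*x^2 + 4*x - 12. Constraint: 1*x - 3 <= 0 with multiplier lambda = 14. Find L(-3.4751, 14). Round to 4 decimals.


Step 1: Evaluate f(x).
f(-3.4751) = 4*(-3.4751)^2 + 4*(-3.4751) - 12 = 22.4049
Step 2: Evaluate g(x).
g(-3.4751) = 1*-3.4751 - 3 = -6.4751
Step 3: Compute Lagrangian.
L = 22.4049 + 14*-6.4751 = -68.2465


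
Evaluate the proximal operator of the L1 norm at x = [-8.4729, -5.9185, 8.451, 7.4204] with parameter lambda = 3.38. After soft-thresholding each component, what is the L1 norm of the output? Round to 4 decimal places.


Soft-thresholding with lambda = 3.38:
prox(-8.4729) = sign(-8.4729)*max(|-8.4729| - 3.38, 0) = -5.0929
prox(-5.9185) = sign(-5.9185)*max(|-5.9185| - 3.38, 0) = -2.5385
prox(8.451) = sign(8.451)*max(|8.451| - 3.38, 0) = 5.071
prox(7.4204) = sign(7.4204)*max(|7.4204| - 3.38, 0) = 4.0404
prox(x) = [-5.0929, -2.5385, 5.071, 4.0404]
||prox(x)||_1 = 5.0929 + 2.5385 + 5.071 + 4.0404 = 16.7428


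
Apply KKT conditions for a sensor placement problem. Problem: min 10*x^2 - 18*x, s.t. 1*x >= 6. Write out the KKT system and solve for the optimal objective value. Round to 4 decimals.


Step 1: Try lambda = 0 (constraint inactive).
x_unc = 18/(2*10) = 0.9
Check: 1*0.9 = 0.9 < 6 -- violated!
Step 2: Constraint must be active: 1*x = 6
x* = 6/1 = 6.0
lambda = (2*10*6.0 - 18)/1 = 102.0
Step 3: Compute optimal value.
f(x*) = 10*6.0^2 - 18*6.0 = 252.0


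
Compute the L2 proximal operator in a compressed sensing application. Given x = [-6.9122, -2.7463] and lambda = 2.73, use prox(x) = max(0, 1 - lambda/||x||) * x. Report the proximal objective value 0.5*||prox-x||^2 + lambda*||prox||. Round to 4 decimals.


Step 1: Compute ||x||.
||x|| = 7.4378
Step 2: Compute scaling factor.
scale = max(0, 1 - 2.73/7.4378) = 0.633
Step 3: prox(x) = [-4.3751, -1.7383]
||prox(x)|| = 4.7078
Step 4: Proximal objective.
0.5*||prox-x||^2 = 3.7265
lambda*||prox|| = 12.8523
Total = 16.5787


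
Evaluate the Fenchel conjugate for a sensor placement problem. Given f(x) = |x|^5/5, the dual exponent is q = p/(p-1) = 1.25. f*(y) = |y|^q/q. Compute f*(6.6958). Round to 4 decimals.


The conjugate exponent q satisfies 1/p + 1/q = 1.
p = 5, so q = 5/(5 - 1) = 1.25
|y|^q = 6.6958^1.25 = 10.7709
f*(6.6958) = 10.7709 / 1.25 = 8.6167


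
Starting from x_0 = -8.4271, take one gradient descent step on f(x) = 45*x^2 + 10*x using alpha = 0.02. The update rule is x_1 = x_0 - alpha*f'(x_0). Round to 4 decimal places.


We compute the gradient at x_0 and apply the update.
f'(x) = 90*x + 10
f'(-8.4271) = 90*-8.4271 + 10 = -748.439
x_1 = -8.4271 - 0.02*-748.439 = 6.5417


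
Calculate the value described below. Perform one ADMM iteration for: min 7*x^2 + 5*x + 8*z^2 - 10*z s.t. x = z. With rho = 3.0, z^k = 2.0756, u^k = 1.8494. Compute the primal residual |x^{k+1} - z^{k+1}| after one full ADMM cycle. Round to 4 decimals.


ADMM iteration with rho = 3.0, z^k = 2.0756, u^k = 1.8494
Step 1: x-update.
Minimize 7*x^2 + 5*x + (3.0/2)*(x - 2.0756 + 1.8494)^2
FOC: (2*7 + 3.0)*x = -5 + 3.0*(2.0756 - 1.8494)
x^{k+1} = -0.2542
Step 2: z-update.
Minimize 8*z^2 - 10*z + (3.0/2)*(-0.2542 - z + 1.8494)^2
FOC: (2*8 + 3.0)*z = 10 + 3.0*(-0.2542 + 1.8494)
z^{k+1} = 0.7782
Step 3: u-update.
u^{k+1} = 1.8494 - 0.2542 - 0.7782 = 0.817
Step 4: Primal residual = |-0.2542 - 0.7782| = 1.0324


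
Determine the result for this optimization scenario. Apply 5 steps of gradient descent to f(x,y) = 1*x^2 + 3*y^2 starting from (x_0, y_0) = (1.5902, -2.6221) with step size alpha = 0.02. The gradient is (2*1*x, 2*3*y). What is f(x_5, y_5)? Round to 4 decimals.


Gradient descent on f(x,y) = 1*x^2 + 3*y^2.
Starting point: (1.5902, -2.6221), alpha = 0.02
Step 1: grad_x = 2*1*1.5902 = 3.1804, grad_y = 2*3*-2.6221 = -15.7326
  x_1 = 1.5902 - 0.02*3.1804 = 1.5266
  y_1 = -2.6221 - 0.02*-15.7326 = -2.3074
Step 2: grad_x = 2*1*1.5266 = 3.0532, grad_y = 2*3*-2.3074 = -13.8447
  x_2 = 1.5266 - 0.02*3.0532 = 1.4655
  y_2 = -2.3074 - 0.02*-13.8447 = -2.0306
Step 3: grad_x = 2*1*1.4655 = 2.9311, grad_y = 2*3*-2.0306 = -12.1833
  x_3 = 1.4655 - 0.02*2.9311 = 1.4069
  y_3 = -2.0306 - 0.02*-12.1833 = -1.7869
Step 4: grad_x = 2*1*1.4069 = 2.8138, grad_y = 2*3*-1.7869 = -10.7213
  x_4 = 1.4069 - 0.02*2.8138 = 1.3506
  y_4 = -1.7869 - 0.02*-10.7213 = -1.5725
Step 5: grad_x = 2*1*1.3506 = 2.7013, grad_y = 2*3*-1.5725 = -9.4348
  x_5 = 1.3506 - 0.02*2.7013 = 1.2966
  y_5 = -1.5725 - 0.02*-9.4348 = -1.3838
f(1.2966, -1.3838) = 1*1.2966^2 + 3*(-1.3838)^2 = 7.4256


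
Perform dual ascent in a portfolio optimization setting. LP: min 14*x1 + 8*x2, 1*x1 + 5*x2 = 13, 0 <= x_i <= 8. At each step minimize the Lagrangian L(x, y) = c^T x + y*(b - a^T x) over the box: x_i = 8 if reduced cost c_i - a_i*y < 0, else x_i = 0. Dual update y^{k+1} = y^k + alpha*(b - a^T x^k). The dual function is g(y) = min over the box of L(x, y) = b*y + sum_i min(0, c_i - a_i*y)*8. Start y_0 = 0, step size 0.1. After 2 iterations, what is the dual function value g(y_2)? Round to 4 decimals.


Dual ascent for LP: min 14*x1 + 8*x2, 1*x1 + 5*x2 = 13, 0 <= x_i <= 8
Step 1: y^k = 0.0, reduced costs: (14.0, 8.0)
  x^k = (0.0, 0.0), subgradient = b - a^T x = 13.0
  y^{k+1} = 0.0 + 0.1*13.0 = 1.3
Step 2: y^k = 1.3, reduced costs: (12.7, 1.5)
  x^k = (0.0, 0.0), subgradient = b - a^T x = 13.0
  y^{k+1} = 1.3 + 0.1*13.0 = 2.6
Dual objective at y_2 = 2.6: reduced costs (11.4, -5.0), box minimizer x = (0.0, 8.0)
g(y_2) = b*y + (c1 - a1*y)*x1 + (c2 - a2*y)*x2 = 13*2.6 + 11.4*0.0 + (-5.0)*8.0 = 33.8 + 0.0 - 40.0 = -6.2


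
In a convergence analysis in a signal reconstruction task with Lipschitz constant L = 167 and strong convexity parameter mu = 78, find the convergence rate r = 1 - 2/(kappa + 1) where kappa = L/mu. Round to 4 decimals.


Step 1: Compute the condition number.
kappa = L/mu = 167/78 = 2.141
Step 2: Compute the convergence rate.
r = 1 - 2/(kappa + 1) = 1 - 2*mu/(L + mu) = (L - mu)/(L + mu) = 89/245 = 0.3633


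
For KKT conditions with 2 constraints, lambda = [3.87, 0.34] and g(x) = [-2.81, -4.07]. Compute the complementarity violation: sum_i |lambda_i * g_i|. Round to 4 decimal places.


KKT complementary slackness check:
lambda_1 * g_1 = 3.87 * -2.81 = -10.8747
lambda_2 * g_2 = 0.34 * -4.07 = -1.3838
Total violation = 10.8747 + 1.3838 = 12.2585


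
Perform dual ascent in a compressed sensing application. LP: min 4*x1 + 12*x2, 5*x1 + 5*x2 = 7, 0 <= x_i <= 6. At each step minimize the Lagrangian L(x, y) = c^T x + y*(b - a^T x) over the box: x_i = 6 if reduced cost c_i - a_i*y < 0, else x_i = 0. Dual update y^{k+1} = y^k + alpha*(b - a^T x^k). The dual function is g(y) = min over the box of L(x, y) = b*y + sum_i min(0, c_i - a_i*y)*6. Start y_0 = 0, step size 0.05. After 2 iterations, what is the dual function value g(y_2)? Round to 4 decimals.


Dual ascent for LP: min 4*x1 + 12*x2, 5*x1 + 5*x2 = 7, 0 <= x_i <= 6
Step 1: y^k = 0.0, reduced costs: (4.0, 12.0)
  x^k = (0.0, 0.0), subgradient = b - a^T x = 7.0
  y^{k+1} = 0.0 + 0.05*7.0 = 0.35
Step 2: y^k = 0.35, reduced costs: (2.25, 10.25)
  x^k = (0.0, 0.0), subgradient = b - a^T x = 7.0
  y^{k+1} = 0.35 + 0.05*7.0 = 0.7
Dual objective at y_2 = 0.7: reduced costs (0.5, 8.5), box minimizer x = (0.0, 0.0)
g(y_2) = b*y + (c1 - a1*y)*x1 + (c2 - a2*y)*x2 = 7*0.7 + 0.5*0.0 + 8.5*0.0 = 4.9 + 0.0 + 0.0 = 4.9


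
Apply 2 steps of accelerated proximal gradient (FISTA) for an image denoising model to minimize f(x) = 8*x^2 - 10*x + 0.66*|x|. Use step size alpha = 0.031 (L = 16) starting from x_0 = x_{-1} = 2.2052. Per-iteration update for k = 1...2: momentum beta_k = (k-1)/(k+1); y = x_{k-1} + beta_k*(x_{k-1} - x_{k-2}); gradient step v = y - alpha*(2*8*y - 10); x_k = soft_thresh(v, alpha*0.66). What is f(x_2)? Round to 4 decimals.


FISTA on f(x) = 8*x^2 - 10*x + 0.66*|x|
L = 16, alpha = 0.031
Iteration 1: beta = 0.0, y = 2.2052 + 0.0*(2.2052 - 2.2052) = 2.2052
  grad(y) = 25.2832, v = y - alpha*grad = 1.4214
  prox(v) = soft_thresh(1.4214, 0.0205) = 1.401
Iteration 2: beta = 0.3333, y = 1.401 + 0.3333*(1.401 - 2.2052) = 1.1329
  grad(y) = 8.1261, v = y - alpha*grad = 0.881
  prox(v) = soft_thresh(0.881, 0.0205) = 0.8605
f(x_2) = 8*0.8605^2 - 10*0.8605 + 0.66*|0.8605| = -2.1133


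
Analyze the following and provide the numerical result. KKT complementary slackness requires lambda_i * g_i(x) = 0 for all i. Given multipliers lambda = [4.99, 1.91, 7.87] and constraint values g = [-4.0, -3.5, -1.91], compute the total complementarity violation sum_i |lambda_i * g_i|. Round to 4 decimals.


KKT complementary slackness check:
lambda_1 * g_1 = 4.99 * -4.0 = -19.96
lambda_2 * g_2 = 1.91 * -3.5 = -6.685
lambda_3 * g_3 = 7.87 * -1.91 = -15.0317
Total violation = 19.96 + 6.685 + 15.0317 = 41.6767


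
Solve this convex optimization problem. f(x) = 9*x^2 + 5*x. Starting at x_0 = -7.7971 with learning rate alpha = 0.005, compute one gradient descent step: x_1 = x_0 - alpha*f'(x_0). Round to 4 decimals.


We compute the gradient at x_0 and apply the update.
f'(x) = 18*x + 5
f'(-7.7971) = 18*-7.7971 + 5 = -135.3478
x_1 = -7.7971 - 0.005*-135.3478 = -7.1204


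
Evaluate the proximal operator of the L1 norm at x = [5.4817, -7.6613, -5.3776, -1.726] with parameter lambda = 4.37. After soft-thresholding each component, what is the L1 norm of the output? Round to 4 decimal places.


Soft-thresholding with lambda = 4.37:
prox(5.4817) = sign(5.4817)*max(|5.4817| - 4.37, 0) = 1.1117
prox(-7.6613) = sign(-7.6613)*max(|-7.6613| - 4.37, 0) = -3.2913
prox(-5.3776) = sign(-5.3776)*max(|-5.3776| - 4.37, 0) = -1.0076
prox(-1.726) = sign(-1.726)*max(|-1.726| - 4.37, 0) = 0.0
prox(x) = [1.1117, -3.2913, -1.0076, 0.0]
||prox(x)||_1 = 1.1117 + 3.2913 + 1.0076 + 0.0 = 5.4106


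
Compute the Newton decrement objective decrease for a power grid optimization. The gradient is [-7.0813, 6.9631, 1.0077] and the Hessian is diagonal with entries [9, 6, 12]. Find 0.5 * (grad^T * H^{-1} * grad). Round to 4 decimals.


Step 1: H is diagonal, so H^(-1) * g = [-0.7868, 1.1605, 0.084].
Step 2: g^T H^(-1) g = sum_i g_i^2 / H_ii
  = (-7.0813)^2/9 + (6.9631)^2/6 + (1.0077)^2/12
  = 5.5716 + 8.0808 + 0.0846 = 13.7371
Step 3: Objective decrease = 0.5 * g^T H^(-1) g = 6.8685


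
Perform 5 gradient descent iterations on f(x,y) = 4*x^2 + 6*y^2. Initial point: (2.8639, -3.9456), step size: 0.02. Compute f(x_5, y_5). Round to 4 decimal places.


Gradient descent on f(x,y) = 4*x^2 + 6*y^2.
Starting point: (2.8639, -3.9456), alpha = 0.02
Step 1: grad_x = 2*4*2.8639 = 22.9112, grad_y = 2*6*-3.9456 = -47.3472
  x_1 = 2.8639 - 0.02*22.9112 = 2.4057
  y_1 = -3.9456 - 0.02*-47.3472 = -2.9987
Step 2: grad_x = 2*4*2.4057 = 19.2454, grad_y = 2*6*-2.9987 = -35.9839
  x_2 = 2.4057 - 0.02*19.2454 = 2.0208
  y_2 = -2.9987 - 0.02*-35.9839 = -2.279
Step 3: grad_x = 2*4*2.0208 = 16.1661, grad_y = 2*6*-2.279 = -27.3477
  x_3 = 2.0208 - 0.02*16.1661 = 1.6974
  y_3 = -2.279 - 0.02*-27.3477 = -1.732
Step 4: grad_x = 2*4*1.6974 = 13.5796, grad_y = 2*6*-1.732 = -20.7843
  x_4 = 1.6974 - 0.02*13.5796 = 1.4259
  y_4 = -1.732 - 0.02*-20.7843 = -1.3163
Step 5: grad_x = 2*4*1.4259 = 11.4068, grad_y = 2*6*-1.3163 = -15.7961
  x_5 = 1.4259 - 0.02*11.4068 = 1.1977
  y_5 = -1.3163 - 0.02*-15.7961 = -1.0004
f(1.1977, -1.0004) = 4*1.1977^2 + 6*(-1.0004)^2 = 11.7431


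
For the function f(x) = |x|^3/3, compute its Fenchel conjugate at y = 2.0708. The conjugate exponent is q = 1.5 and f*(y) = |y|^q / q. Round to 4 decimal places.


The conjugate exponent q satisfies 1/p + 1/q = 1.
p = 3, so q = 3/(3 - 1) = 1.5
|y|^q = 2.0708^1.5 = 2.9799
f*(2.0708) = 2.9799 / 1.5 = 1.9866


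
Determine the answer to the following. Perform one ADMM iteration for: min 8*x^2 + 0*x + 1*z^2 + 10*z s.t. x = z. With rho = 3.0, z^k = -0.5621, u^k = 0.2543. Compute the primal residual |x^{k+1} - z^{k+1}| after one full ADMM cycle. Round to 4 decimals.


ADMM iteration with rho = 3.0, z^k = -0.5621, u^k = 0.2543
Step 1: x-update.
Minimize 8*x^2 + 0*x + (3.0/2)*(x + 0.5621 + 0.2543)^2
FOC: (2*8 + 3.0)*x = 0 + 3.0*(-0.5621 - 0.2543)
x^{k+1} = -0.1289
Step 2: z-update.
Minimize 1*z^2 + 10*z + (3.0/2)*(-0.1289 - z + 0.2543)^2
FOC: (2*1 + 3.0)*z = -10 + 3.0*(-0.1289 + 0.2543)
z^{k+1} = -1.9248
Step 3: u-update.
u^{k+1} = 0.2543 - 0.1289 + 1.9248 = 2.0502
Step 4: Primal residual = |-0.1289 + 1.9248| = 1.7959


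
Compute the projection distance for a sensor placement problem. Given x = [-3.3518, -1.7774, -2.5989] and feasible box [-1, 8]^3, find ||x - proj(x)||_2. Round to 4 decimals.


Project each component onto [-1, 8].
clip(-3.3518) = -1.0, clip(-1.7774) = -1.0, clip(-2.5989) = -1.0
Projection = [-1.0, -1.0, -1.0]
Squared diffs: [5.531, 0.6044, 2.5565]
Distance = sqrt(8.6919) = 2.9482


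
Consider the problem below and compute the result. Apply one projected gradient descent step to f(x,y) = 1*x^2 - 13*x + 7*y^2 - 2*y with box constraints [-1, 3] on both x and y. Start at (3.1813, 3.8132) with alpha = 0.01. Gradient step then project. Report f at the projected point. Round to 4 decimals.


Step 1: Compute gradient at (3.1813, 3.8132).
grad_x = 2*1*3.1813 - 13 = -6.6374
grad_y = 2*7*3.8132 - 2 = 51.3848
Step 2: Gradient step.
x_raw = 3.1813 - 0.01*-6.6374 = 3.2477
y_raw = 3.8132 - 0.01*51.3848 = 3.2994
Step 3: Project onto [-1, 3].
x_proj = clip(3.2477) = 3.0
y_proj = clip(3.2994) = 3.0
Step 4: Evaluate f.
f(3.0, 3.0) = 27.0


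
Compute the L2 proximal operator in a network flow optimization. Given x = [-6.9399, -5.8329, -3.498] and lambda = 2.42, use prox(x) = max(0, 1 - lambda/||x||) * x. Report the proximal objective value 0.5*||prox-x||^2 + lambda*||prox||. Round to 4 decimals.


Step 1: Compute ||x||.
||x|| = 9.717
Step 2: Compute scaling factor.
scale = max(0, 1 - 2.42/9.717) = 0.751
Step 3: prox(x) = [-5.2115, -4.3802, -2.6268]
||prox(x)|| = 7.297
Step 4: Proximal objective.
0.5*||prox-x||^2 = 2.9282
lambda*||prox|| = 17.6587
Total = 20.587


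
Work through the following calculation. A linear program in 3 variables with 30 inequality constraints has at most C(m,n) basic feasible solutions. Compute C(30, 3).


Each vertex corresponds to some choice of n active constraints out of m, so the number of vertices is at most C(m, n) = m! / (n!(m-n)!).
m = 30, n = 3
Numerator: 30 * 29 * 28
Denominator: 3! = 6
C(30, 3) = 4060


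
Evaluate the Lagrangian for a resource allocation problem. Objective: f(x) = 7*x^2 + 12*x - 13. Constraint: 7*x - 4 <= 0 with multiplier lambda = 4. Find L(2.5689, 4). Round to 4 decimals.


Step 1: Evaluate f(x).
f(2.5689) = 7*2.5689^2 + 12*2.5689 - 13 = 64.0215
Step 2: Evaluate g(x).
g(2.5689) = 7*2.5689 - 4 = 13.9823
Step 3: Compute Lagrangian.
L = 64.0215 + 4*13.9823 = 119.9507


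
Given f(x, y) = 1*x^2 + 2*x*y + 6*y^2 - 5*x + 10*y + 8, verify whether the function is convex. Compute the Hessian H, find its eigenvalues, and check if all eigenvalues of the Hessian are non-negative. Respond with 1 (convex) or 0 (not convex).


The Hessian of f(x,y) = 1*x^2 + 2*x*y + 6*y^2 - 5*x + 10*y + 8 is:
H = [[2, 2], [2, 12]]
Trace = 2 + 12 = 14
Determinant = 2*12 - (2)^2 = 20
Discriminant = (14)^2 - 4*20 = 116.0
Eigenvalues: lambda_1 = 1.6148, lambda_2 = 12.3852
The function is convex.

1


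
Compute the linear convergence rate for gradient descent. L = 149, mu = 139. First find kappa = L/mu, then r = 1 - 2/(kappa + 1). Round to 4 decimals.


Step 1: Compute the condition number.
kappa = L/mu = 149/139 = 1.0719
Step 2: Compute the convergence rate.
r = 1 - 2/(kappa + 1) = 1 - 2*mu/(L + mu) = (L - mu)/(L + mu) = 10/288 = 0.0347


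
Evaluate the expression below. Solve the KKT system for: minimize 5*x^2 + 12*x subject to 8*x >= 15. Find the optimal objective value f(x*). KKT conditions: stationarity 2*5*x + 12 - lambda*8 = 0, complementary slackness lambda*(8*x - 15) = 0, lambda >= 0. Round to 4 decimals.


Step 1: Try lambda = 0 (constraint inactive).
x_unc = -12/(2*5) = -1.2
Check: 8*-1.2 = -9.6 < 15 -- violated!
Step 2: Constraint must be active: 8*x = 15
x* = 15/8 = 1.875
lambda = (2*5*1.875 + 12)/8 = 3.8438
Step 3: Compute optimal value.
f(x*) = 5*1.875^2 + 12*1.875 = 40.0781


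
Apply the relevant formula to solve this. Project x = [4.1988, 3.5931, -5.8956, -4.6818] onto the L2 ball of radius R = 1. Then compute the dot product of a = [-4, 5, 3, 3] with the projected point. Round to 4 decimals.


Step 1: Compute ||x|| (intermediates to 6 decimals).
||x|| = sqrt(4.1988^2 + 3.5931^2 + (-5.8956)^2 + (-4.6818)^2) = 9.339038
Step 2: Project.
Since ||x|| > R, scale = R/||x|| = 1/9.339038 = 0.107077, proj(x) = scale * x
proj(x) = [0.449595, 0.384738, -0.631283, -0.501313]
Step 3: Dot product.
a^T * proj(x) = -4*0.449595 + 5*0.384738 + 3*(-0.631283) + 3*(-0.501313) = -3.2725


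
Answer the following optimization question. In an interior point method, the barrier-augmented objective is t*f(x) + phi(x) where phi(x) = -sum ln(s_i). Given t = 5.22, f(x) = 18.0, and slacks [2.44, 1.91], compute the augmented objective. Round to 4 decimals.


Step 1: Compute log-barrier.
ln values: [0.892, 0.6471]
phi = -(0.892 + 0.6471) = -1.5391
Step 2: Compute augmented objective.
t*f(x) = 5.22*18.0 = 93.96
Total = 93.96 - 1.5391 = 92.4209


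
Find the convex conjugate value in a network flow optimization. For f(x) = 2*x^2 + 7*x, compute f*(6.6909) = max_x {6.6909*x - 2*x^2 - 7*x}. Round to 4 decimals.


f*(y) = sup_x {y*x - a*x^2 - b*x} = sup_x {(y-b)*x - a*x^2}
FOC: (y - b) - 2a*x = 0 => x* = (y - b)/(2a)
x* = (6.6909 - 7)/(2*2) = -0.0773
f*(6.6909) = (y-b)^2/(4a) = (6.6909 - 7)^2/(4*2)
= 0.0955/8 = 0.0119


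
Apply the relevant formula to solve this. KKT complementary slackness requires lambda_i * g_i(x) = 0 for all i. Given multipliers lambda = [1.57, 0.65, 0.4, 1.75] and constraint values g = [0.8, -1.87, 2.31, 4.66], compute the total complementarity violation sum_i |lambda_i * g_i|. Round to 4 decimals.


KKT complementary slackness check:
lambda_1 * g_1 = 1.57 * 0.8 = 1.256
lambda_2 * g_2 = 0.65 * -1.87 = -1.2155
lambda_3 * g_3 = 0.4 * 2.31 = 0.924
lambda_4 * g_4 = 1.75 * 4.66 = 8.155
Total violation = 1.256 + 1.2155 + 0.924 + 8.155 = 11.5505


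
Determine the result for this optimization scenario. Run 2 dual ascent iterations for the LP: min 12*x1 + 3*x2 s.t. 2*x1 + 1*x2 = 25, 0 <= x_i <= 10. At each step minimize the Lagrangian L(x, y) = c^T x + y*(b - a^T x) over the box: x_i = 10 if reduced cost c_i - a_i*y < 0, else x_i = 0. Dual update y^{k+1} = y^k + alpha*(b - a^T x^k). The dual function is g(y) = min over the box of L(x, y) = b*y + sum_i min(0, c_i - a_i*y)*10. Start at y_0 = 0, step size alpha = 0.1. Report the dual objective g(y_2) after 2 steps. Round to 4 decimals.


Dual ascent for LP: min 12*x1 + 3*x2, 2*x1 + 1*x2 = 25, 0 <= x_i <= 10
Step 1: y^k = 0.0, reduced costs: (12.0, 3.0)
  x^k = (0.0, 0.0), subgradient = b - a^T x = 25.0
  y^{k+1} = 0.0 + 0.1*25.0 = 2.5
Step 2: y^k = 2.5, reduced costs: (7.0, 0.5)
  x^k = (0.0, 0.0), subgradient = b - a^T x = 25.0
  y^{k+1} = 2.5 + 0.1*25.0 = 5.0
Dual objective at y_2 = 5.0: reduced costs (2.0, -2.0), box minimizer x = (0.0, 10.0)
g(y_2) = b*y + (c1 - a1*y)*x1 + (c2 - a2*y)*x2 = 25*5.0 + 2.0*0.0 + (-2.0)*10.0 = 125.0 + 0.0 - 20.0 = 105.0
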